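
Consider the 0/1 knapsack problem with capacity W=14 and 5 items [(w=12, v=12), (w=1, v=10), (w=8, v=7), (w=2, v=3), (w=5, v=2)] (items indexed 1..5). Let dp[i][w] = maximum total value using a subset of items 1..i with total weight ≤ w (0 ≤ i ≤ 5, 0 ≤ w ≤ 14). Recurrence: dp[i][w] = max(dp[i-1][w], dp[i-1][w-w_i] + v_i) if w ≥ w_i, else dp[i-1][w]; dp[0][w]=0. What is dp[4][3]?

i\w   0   1   2   3   4   5   6   7   8   9  10  11  12  13  14
  0   0   0   0   0   0   0   0   0   0   0   0   0   0   0   0
  1   0   0   0   0   0   0   0   0   0   0   0   0  12  12  12
  2   0  10  10  10  10  10  10  10  10  10  10  10  12  22  22
  3   0  10  10  10  10  10  10  10  10  17  17  17  17  22  22
  4   0  10  10  13  13  13  13  13  13  17  17  20  20  22  22
  5   0  10  10  13  13  13  13  13  15  17  17  20  20  22  22

13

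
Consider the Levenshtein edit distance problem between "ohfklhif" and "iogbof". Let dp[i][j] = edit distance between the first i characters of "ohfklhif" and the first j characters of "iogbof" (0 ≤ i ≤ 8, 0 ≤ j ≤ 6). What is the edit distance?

7

   ''  i  o  g  b  o  f
''  0  1  2  3  4  5  6
 o  1  1  1  2  3  4  5
 h  2  2  2  2  3  4  5
 f  3  3  3  3  3  4  4
 k  4  4  4  4  4  4  5
 l  5  5  5  5  5  5  5
 h  6  6  6  6  6  6  6
 i  7  6  7  7  7  7  7
 f  8  7  7  8  8  8  7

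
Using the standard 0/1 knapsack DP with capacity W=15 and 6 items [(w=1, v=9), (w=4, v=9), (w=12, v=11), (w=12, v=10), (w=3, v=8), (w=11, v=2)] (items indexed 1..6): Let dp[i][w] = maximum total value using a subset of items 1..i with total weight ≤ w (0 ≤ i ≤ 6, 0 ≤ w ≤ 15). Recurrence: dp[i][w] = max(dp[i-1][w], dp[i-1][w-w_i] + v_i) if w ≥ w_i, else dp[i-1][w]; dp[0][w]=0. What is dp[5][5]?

18

i\w   0   1   2   3   4   5   6   7   8   9  10  11  12  13  14  15
  0   0   0   0   0   0   0   0   0   0   0   0   0   0   0   0   0
  1   0   9   9   9   9   9   9   9   9   9   9   9   9   9   9   9
  2   0   9   9   9   9  18  18  18  18  18  18  18  18  18  18  18
  3   0   9   9   9   9  18  18  18  18  18  18  18  18  20  20  20
  4   0   9   9   9   9  18  18  18  18  18  18  18  18  20  20  20
  5   0   9   9   9  17  18  18  18  26  26  26  26  26  26  26  26
  6   0   9   9   9  17  18  18  18  26  26  26  26  26  26  26  26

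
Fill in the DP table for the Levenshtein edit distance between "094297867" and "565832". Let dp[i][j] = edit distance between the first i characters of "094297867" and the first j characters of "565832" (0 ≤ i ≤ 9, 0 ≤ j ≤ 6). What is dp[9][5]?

8

   ''  5  6  5  8  3  2
''  0  1  2  3  4  5  6
 0  1  1  2  3  4  5  6
 9  2  2  2  3  4  5  6
 4  3  3  3  3  4  5  6
 2  4  4  4  4  4  5  5
 9  5  5  5  5  5  5  6
 7  6  6  6  6  6  6  6
 8  7  7  7  7  6  7  7
 6  8  8  7  8  7  7  8
 7  9  9  8  8  8  8  8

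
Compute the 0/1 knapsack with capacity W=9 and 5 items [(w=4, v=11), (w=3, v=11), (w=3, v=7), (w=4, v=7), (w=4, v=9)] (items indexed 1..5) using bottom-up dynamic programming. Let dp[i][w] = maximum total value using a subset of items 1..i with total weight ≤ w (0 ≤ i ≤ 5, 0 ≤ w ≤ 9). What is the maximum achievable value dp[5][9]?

i\w   0   1   2   3   4   5   6   7   8   9
  0   0   0   0   0   0   0   0   0   0   0
  1   0   0   0   0  11  11  11  11  11  11
  2   0   0   0  11  11  11  11  22  22  22
  3   0   0   0  11  11  11  18  22  22  22
  4   0   0   0  11  11  11  18  22  22  22
  5   0   0   0  11  11  11  18  22  22  22

22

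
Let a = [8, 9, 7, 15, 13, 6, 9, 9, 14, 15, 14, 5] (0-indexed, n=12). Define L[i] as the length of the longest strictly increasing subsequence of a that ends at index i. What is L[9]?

5

   i    0    1    2    3    4    5    6    7    8    9   10   11
a[i]    8    9    7   15   13    6    9    9   14   15   14    5
L[i]    1    2    1    3    3    1    2    2    4    5    4    1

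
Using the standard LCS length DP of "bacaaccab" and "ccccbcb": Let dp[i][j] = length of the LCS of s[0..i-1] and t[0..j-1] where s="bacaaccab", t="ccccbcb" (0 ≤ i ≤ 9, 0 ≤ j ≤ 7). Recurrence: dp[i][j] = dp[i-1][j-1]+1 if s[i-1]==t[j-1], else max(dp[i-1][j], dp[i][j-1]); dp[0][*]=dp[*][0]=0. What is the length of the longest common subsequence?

   ''  c  c  c  c  b  c  b
''  0  0  0  0  0  0  0  0
 b  0  0  0  0  0  1  1  1
 a  0  0  0  0  0  1  1  1
 c  0  1  1  1  1  1  2  2
 a  0  1  1  1  1  1  2  2
 a  0  1  1  1  1  1  2  2
 c  0  1  2  2  2  2  2  2
 c  0  1  2  3  3  3  3  3
 a  0  1  2  3  3  3  3  3
 b  0  1  2  3  3  4  4  4

4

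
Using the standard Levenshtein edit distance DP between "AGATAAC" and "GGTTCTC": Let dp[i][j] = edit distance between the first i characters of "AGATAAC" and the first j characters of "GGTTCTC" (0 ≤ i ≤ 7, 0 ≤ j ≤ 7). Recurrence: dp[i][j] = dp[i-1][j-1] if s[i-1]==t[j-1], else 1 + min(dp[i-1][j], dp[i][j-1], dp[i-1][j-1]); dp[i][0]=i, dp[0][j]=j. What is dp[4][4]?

   ''  G  G  T  T  C  T  C
''  0  1  2  3  4  5  6  7
 A  1  1  2  3  4  5  6  7
 G  2  1  1  2  3  4  5  6
 A  3  2  2  2  3  4  5  6
 T  4  3  3  2  2  3  4  5
 A  5  4  4  3  3  3  4  5
 A  6  5  5  4  4  4  4  5
 C  7  6  6  5  5  4  5  4

2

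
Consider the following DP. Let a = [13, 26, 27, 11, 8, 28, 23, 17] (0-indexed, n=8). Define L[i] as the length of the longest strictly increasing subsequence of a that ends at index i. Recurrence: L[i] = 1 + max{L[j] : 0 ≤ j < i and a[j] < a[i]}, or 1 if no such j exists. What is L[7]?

   i    0    1    2    3    4    5    6    7
a[i]   13   26   27   11    8   28   23   17
L[i]    1    2    3    1    1    4    2    2

2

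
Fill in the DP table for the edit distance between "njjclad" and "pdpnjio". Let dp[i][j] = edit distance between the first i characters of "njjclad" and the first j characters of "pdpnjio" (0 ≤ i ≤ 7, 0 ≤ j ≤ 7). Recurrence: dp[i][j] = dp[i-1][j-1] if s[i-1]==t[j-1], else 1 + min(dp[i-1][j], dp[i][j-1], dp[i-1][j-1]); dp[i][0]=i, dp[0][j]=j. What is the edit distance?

   ''  p  d  p  n  j  i  o
''  0  1  2  3  4  5  6  7
 n  1  1  2  3  3  4  5  6
 j  2  2  2  3  4  3  4  5
 j  3  3  3  3  4  4  4  5
 c  4  4  4  4  4  5  5  5
 l  5  5  5  5  5  5  6  6
 a  6  6  6  6  6  6  6  7
 d  7  7  6  7  7  7  7  7

7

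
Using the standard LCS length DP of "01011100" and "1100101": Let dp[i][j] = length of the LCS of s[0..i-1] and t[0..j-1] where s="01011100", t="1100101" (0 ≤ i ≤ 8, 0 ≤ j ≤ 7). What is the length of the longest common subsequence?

4

   ''  1  1  0  0  1  0  1
''  0  0  0  0  0  0  0  0
 0  0  0  0  1  1  1  1  1
 1  0  1  1  1  1  2  2  2
 0  0  1  1  2  2  2  3  3
 1  0  1  2  2  2  3  3  4
 1  0  1  2  2  2  3  3  4
 1  0  1  2  2  2  3  3  4
 0  0  1  2  3  3  3  4  4
 0  0  1  2  3  4  4  4  4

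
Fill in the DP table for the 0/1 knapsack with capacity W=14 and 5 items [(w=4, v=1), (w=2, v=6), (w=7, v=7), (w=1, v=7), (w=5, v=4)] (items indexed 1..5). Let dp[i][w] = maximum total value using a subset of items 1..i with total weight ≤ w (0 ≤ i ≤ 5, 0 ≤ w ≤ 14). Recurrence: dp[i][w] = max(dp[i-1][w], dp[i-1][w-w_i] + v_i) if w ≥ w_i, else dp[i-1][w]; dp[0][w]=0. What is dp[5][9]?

i\w   0   1   2   3   4   5   6   7   8   9  10  11  12  13  14
  0   0   0   0   0   0   0   0   0   0   0   0   0   0   0   0
  1   0   0   0   0   1   1   1   1   1   1   1   1   1   1   1
  2   0   0   6   6   6   6   7   7   7   7   7   7   7   7   7
  3   0   0   6   6   6   6   7   7   7  13  13  13  13  14  14
  4   0   7   7  13  13  13  13  14  14  14  20  20  20  20  21
  5   0   7   7  13  13  13  13  14  17  17  20  20  20  20  21

17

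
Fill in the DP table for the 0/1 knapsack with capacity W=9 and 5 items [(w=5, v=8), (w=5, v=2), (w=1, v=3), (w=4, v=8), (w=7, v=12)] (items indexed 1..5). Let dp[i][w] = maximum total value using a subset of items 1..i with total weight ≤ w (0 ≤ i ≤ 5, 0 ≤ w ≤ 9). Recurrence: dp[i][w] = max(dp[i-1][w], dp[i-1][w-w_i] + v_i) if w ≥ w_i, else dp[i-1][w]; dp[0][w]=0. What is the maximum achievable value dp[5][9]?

i\w   0   1   2   3   4   5   6   7   8   9
  0   0   0   0   0   0   0   0   0   0   0
  1   0   0   0   0   0   8   8   8   8   8
  2   0   0   0   0   0   8   8   8   8   8
  3   0   3   3   3   3   8  11  11  11  11
  4   0   3   3   3   8  11  11  11  11  16
  5   0   3   3   3   8  11  11  12  15  16

16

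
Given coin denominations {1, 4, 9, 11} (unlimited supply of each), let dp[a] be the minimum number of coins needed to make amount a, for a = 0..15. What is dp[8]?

 a  0  1  2  3  4  5  6  7  8  9 10 11 12 13 14 15
dp  0  1  2  3  1  2  3  4  2  1  2  1  2  2  3  2

2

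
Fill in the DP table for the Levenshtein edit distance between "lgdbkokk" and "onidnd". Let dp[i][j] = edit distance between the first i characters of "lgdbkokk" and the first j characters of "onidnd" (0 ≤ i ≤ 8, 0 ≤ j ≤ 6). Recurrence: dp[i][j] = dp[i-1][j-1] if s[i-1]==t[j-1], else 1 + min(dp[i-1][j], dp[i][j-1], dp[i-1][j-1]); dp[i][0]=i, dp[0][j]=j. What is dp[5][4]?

5

   ''  o  n  i  d  n  d
''  0  1  2  3  4  5  6
 l  1  1  2  3  4  5  6
 g  2  2  2  3  4  5  6
 d  3  3  3  3  3  4  5
 b  4  4  4  4  4  4  5
 k  5  5  5  5  5  5  5
 o  6  5  6  6  6  6  6
 k  7  6  6  7  7  7  7
 k  8  7  7  7  8  8  8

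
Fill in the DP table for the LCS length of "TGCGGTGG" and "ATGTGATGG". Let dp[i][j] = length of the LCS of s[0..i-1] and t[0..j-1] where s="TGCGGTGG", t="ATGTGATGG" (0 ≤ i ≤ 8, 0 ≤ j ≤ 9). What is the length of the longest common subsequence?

6

   ''  A  T  G  T  G  A  T  G  G
''  0  0  0  0  0  0  0  0  0  0
 T  0  0  1  1  1  1  1  1  1  1
 G  0  0  1  2  2  2  2  2  2  2
 C  0  0  1  2  2  2  2  2  2  2
 G  0  0  1  2  2  3  3  3  3  3
 G  0  0  1  2  2  3  3  3  4  4
 T  0  0  1  2  3  3  3  4  4  4
 G  0  0  1  2  3  4  4  4  5  5
 G  0  0  1  2  3  4  4  4  5  6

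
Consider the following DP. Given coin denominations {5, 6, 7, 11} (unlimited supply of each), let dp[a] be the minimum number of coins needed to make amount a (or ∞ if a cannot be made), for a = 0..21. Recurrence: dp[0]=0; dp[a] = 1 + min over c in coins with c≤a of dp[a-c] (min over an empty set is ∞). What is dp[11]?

1

 a  0  1  2  3  4  5  6  7  8  9 10 11 12 13 14 15 16 17 18 19 20 21
dp  0  -  -  -  -  1  1  1  -  -  2  1  2  2  2  3  2  2  2  3  3  3
(- denotes ∞ / unreachable)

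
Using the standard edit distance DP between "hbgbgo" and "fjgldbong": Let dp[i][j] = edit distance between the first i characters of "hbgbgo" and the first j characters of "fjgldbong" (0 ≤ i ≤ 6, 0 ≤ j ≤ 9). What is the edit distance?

   ''  f  j  g  l  d  b  o  n  g
''  0  1  2  3  4  5  6  7  8  9
 h  1  1  2  3  4  5  6  7  8  9
 b  2  2  2  3  4  5  5  6  7  8
 g  3  3  3  2  3  4  5  6  7  7
 b  4  4  4  3  3  4  4  5  6  7
 g  5  5  5  4  4  4  5  5  6  6
 o  6  6  6  5  5  5  5  5  6  7

7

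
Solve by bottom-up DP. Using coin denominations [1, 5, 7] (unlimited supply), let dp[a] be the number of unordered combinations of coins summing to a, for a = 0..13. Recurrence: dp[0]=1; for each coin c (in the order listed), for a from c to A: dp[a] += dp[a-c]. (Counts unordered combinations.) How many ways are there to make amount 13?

after  coin     0     1     2     3     4     5     6     7     8     9    10    11    12    13
          1     1     1     1     1     1     1     1     1     1     1     1     1     1     1
          5     1     1     1     1     1     2     2     2     2     2     3     3     3     3
          7     1     1     1     1     1     2     2     3     3     3     4     4     5     5

5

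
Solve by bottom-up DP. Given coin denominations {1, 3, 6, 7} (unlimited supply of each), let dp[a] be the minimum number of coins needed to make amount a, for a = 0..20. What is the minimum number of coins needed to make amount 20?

 a  0  1  2  3  4  5  6  7  8  9 10 11 12 13 14 15 16 17 18 19 20
dp  0  1  2  1  2  3  1  1  2  2  2  3  2  2  2  3  3  3  3  3  3

3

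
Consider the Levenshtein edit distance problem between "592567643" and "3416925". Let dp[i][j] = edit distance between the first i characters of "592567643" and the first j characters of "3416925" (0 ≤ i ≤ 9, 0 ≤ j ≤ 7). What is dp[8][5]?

   ''  3  4  1  6  9  2  5
''  0  1  2  3  4  5  6  7
 5  1  1  2  3  4  5  6  6
 9  2  2  2  3  4  4  5  6
 2  3  3  3  3  4  5  4  5
 5  4  4  4  4  4  5  5  4
 6  5  5  5  5  4  5  6  5
 7  6  6  6  6  5  5  6  6
 6  7  7  7  7  6  6  6  7
 4  8  8  7  8  7  7  7  7
 3  9  8  8  8  8  8  8  8

7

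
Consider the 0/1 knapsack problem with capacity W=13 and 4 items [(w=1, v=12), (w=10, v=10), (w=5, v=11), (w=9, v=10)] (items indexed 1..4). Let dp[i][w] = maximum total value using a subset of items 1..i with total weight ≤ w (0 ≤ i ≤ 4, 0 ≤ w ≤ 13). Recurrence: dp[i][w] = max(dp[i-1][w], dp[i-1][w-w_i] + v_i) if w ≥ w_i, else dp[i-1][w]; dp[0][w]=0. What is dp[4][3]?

12

i\w   0   1   2   3   4   5   6   7   8   9  10  11  12  13
  0   0   0   0   0   0   0   0   0   0   0   0   0   0   0
  1   0  12  12  12  12  12  12  12  12  12  12  12  12  12
  2   0  12  12  12  12  12  12  12  12  12  12  22  22  22
  3   0  12  12  12  12  12  23  23  23  23  23  23  23  23
  4   0  12  12  12  12  12  23  23  23  23  23  23  23  23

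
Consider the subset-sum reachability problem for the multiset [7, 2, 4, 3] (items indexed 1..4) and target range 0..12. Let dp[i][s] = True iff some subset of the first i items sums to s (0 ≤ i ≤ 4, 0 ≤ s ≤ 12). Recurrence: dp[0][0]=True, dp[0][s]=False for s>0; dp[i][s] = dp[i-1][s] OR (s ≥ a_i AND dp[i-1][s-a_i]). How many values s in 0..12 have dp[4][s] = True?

11

i\s   0   1   2   3   4   5   6   7   8   9  10  11  12
  0   T   F   F   F   F   F   F   F   F   F   F   F   F
  1   T   F   F   F   F   F   F   T   F   F   F   F   F
  2   T   F   T   F   F   F   F   T   F   T   F   F   F
  3   T   F   T   F   T   F   T   T   F   T   F   T   F
  4   T   F   T   T   T   T   T   T   F   T   T   T   T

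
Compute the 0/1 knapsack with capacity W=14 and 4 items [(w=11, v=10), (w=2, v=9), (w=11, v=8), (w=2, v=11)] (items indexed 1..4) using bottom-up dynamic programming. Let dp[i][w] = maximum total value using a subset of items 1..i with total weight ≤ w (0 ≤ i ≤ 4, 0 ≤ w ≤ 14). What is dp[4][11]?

i\w   0   1   2   3   4   5   6   7   8   9  10  11  12  13  14
  0   0   0   0   0   0   0   0   0   0   0   0   0   0   0   0
  1   0   0   0   0   0   0   0   0   0   0   0  10  10  10  10
  2   0   0   9   9   9   9   9   9   9   9   9  10  10  19  19
  3   0   0   9   9   9   9   9   9   9   9   9  10  10  19  19
  4   0   0  11  11  20  20  20  20  20  20  20  20  20  21  21

20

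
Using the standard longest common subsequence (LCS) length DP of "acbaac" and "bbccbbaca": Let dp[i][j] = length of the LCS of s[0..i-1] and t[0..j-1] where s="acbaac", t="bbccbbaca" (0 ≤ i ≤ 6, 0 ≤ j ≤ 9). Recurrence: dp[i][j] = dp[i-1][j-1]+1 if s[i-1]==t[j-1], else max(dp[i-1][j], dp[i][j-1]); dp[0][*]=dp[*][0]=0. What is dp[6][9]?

4

   ''  b  b  c  c  b  b  a  c  a
''  0  0  0  0  0  0  0  0  0  0
 a  0  0  0  0  0  0  0  1  1  1
 c  0  0  0  1  1  1  1  1  2  2
 b  0  1  1  1  1  2  2  2  2  2
 a  0  1  1  1  1  2  2  3  3  3
 a  0  1  1  1  1  2  2  3  3  4
 c  0  1  1  2  2  2  2  3  4  4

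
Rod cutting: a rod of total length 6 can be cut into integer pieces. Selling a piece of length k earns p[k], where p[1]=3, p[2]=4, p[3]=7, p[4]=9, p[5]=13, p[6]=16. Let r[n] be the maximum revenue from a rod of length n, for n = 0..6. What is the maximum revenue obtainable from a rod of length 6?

18

   n    0    1    2    3    4    5    6
r[n]    0    3    6    9   12   15   18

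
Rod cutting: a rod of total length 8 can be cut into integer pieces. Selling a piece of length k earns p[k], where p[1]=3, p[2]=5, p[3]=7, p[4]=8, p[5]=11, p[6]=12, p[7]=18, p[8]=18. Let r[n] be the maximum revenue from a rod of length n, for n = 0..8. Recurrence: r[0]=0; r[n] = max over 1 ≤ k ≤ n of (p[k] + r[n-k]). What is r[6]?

   n    0    1    2    3    4    5    6    7    8
r[n]    0    3    6    9   12   15   18   21   24

18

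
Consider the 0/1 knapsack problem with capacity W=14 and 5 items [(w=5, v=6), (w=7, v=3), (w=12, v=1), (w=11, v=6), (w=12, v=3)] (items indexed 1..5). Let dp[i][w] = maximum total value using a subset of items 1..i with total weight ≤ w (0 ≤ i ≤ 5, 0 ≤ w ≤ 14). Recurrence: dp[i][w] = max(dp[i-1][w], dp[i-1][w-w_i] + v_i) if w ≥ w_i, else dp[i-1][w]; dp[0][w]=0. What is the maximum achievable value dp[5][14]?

i\w   0   1   2   3   4   5   6   7   8   9  10  11  12  13  14
  0   0   0   0   0   0   0   0   0   0   0   0   0   0   0   0
  1   0   0   0   0   0   6   6   6   6   6   6   6   6   6   6
  2   0   0   0   0   0   6   6   6   6   6   6   6   9   9   9
  3   0   0   0   0   0   6   6   6   6   6   6   6   9   9   9
  4   0   0   0   0   0   6   6   6   6   6   6   6   9   9   9
  5   0   0   0   0   0   6   6   6   6   6   6   6   9   9   9

9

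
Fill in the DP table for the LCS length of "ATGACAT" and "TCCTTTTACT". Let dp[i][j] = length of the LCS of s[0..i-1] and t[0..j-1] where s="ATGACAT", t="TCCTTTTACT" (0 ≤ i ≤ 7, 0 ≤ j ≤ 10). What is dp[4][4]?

1

   ''  T  C  C  T  T  T  T  A  C  T
''  0  0  0  0  0  0  0  0  0  0  0
 A  0  0  0  0  0  0  0  0  1  1  1
 T  0  1  1  1  1  1  1  1  1  1  2
 G  0  1  1  1  1  1  1  1  1  1  2
 A  0  1  1  1  1  1  1  1  2  2  2
 C  0  1  2  2  2  2  2  2  2  3  3
 A  0  1  2  2  2  2  2  2  3  3  3
 T  0  1  2  2  3  3  3  3  3  3  4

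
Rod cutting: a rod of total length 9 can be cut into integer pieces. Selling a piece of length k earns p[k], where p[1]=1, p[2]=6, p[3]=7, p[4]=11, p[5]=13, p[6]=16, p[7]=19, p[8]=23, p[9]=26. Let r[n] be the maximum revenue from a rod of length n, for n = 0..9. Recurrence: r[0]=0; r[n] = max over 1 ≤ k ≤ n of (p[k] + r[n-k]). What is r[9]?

26

   n    0    1    2    3    4    5    6    7    8    9
r[n]    0    1    6    7   12   13   18   19   24   26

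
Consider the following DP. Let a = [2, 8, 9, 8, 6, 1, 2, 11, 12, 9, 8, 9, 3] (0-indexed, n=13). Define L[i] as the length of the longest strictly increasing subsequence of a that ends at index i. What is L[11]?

   i    0    1    2    3    4    5    6    7    8    9   10   11   12
a[i]    2    8    9    8    6    1    2   11   12    9    8    9    3
L[i]    1    2    3    2    2    1    2    4    5    3    3    4    3

4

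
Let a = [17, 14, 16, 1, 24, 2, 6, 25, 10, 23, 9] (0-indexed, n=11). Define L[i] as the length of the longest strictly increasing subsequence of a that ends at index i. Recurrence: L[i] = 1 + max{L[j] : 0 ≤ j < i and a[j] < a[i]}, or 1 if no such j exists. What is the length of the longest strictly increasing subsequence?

5

   i    0    1    2    3    4    5    6    7    8    9   10
a[i]   17   14   16    1   24    2    6   25   10   23    9
L[i]    1    1    2    1    3    2    3    4    4    5    4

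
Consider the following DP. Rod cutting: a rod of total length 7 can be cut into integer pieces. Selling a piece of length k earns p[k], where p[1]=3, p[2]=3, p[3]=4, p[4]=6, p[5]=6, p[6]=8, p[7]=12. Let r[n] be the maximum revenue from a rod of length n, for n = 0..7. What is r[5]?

   n    0    1    2    3    4    5    6    7
r[n]    0    3    6    9   12   15   18   21

15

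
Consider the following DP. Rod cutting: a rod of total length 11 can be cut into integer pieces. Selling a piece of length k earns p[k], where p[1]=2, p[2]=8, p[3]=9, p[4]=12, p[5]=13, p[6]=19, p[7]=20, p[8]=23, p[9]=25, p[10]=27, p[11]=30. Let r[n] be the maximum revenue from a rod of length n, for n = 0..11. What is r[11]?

   n    0    1    2    3    4    5    6    7    8    9   10   11
r[n]    0    2    8   10   16   18   24   26   32   34   40   42

42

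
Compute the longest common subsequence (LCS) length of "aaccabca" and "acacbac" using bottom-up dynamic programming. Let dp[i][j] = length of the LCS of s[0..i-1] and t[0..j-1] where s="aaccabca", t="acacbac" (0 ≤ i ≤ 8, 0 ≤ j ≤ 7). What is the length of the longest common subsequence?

5

   ''  a  c  a  c  b  a  c
''  0  0  0  0  0  0  0  0
 a  0  1  1  1  1  1  1  1
 a  0  1  1  2  2  2  2  2
 c  0  1  2  2  3  3  3  3
 c  0  1  2  2  3  3  3  4
 a  0  1  2  3  3  3  4  4
 b  0  1  2  3  3  4  4  4
 c  0  1  2  3  4  4  4  5
 a  0  1  2  3  4  4  5  5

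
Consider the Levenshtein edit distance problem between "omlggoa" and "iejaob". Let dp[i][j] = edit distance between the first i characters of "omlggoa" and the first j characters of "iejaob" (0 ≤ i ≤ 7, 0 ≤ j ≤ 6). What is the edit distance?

6

   ''  i  e  j  a  o  b
''  0  1  2  3  4  5  6
 o  1  1  2  3  4  4  5
 m  2  2  2  3  4  5  5
 l  3  3  3  3  4  5  6
 g  4  4  4  4  4  5  6
 g  5  5  5  5  5  5  6
 o  6  6  6  6  6  5  6
 a  7  7  7  7  6  6  6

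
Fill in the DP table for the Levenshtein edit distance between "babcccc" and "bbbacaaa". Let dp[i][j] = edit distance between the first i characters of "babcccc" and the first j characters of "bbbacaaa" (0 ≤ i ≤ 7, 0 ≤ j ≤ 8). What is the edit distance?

5

   ''  b  b  b  a  c  a  a  a
''  0  1  2  3  4  5  6  7  8
 b  1  0  1  2  3  4  5  6  7
 a  2  1  1  2  2  3  4  5  6
 b  3  2  1  1  2  3  4  5  6
 c  4  3  2  2  2  2  3  4  5
 c  5  4  3  3  3  2  3  4  5
 c  6  5  4  4  4  3  3  4  5
 c  7  6  5  5  5  4  4  4  5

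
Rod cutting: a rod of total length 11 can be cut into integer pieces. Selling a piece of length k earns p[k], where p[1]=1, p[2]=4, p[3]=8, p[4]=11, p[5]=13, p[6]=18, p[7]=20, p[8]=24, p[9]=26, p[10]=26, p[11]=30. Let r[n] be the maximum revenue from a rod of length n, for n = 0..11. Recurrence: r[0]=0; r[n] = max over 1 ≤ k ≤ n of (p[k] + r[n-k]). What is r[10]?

29

   n    0    1    2    3    4    5    6    7    8    9   10   11
r[n]    0    1    4    8   11   13   18   20   24   26   29   32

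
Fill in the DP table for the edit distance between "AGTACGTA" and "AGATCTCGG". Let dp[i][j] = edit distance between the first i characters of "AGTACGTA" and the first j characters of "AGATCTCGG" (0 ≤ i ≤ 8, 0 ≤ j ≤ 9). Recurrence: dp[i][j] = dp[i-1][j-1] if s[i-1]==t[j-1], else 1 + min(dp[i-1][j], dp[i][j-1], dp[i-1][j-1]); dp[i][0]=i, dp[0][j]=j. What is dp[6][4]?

3

   ''  A  G  A  T  C  T  C  G  G
''  0  1  2  3  4  5  6  7  8  9
 A  1  0  1  2  3  4  5  6  7  8
 G  2  1  0  1  2  3  4  5  6  7
 T  3  2  1  1  1  2  3  4  5  6
 A  4  3  2  1  2  2  3  4  5  6
 C  5  4  3  2  2  2  3  3  4  5
 G  6  5  4  3  3  3  3  4  3  4
 T  7  6  5  4  3  4  3  4  4  4
 A  8  7  6  5  4  4  4  4  5  5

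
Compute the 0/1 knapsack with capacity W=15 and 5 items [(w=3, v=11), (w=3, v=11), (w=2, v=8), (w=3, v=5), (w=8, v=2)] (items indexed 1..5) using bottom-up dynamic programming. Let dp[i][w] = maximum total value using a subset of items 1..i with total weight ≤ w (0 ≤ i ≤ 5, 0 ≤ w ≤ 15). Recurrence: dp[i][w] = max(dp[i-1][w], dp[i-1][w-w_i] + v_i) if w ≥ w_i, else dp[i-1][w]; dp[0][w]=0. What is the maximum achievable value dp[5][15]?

i\w   0   1   2   3   4   5   6   7   8   9  10  11  12  13  14  15
  0   0   0   0   0   0   0   0   0   0   0   0   0   0   0   0   0
  1   0   0   0  11  11  11  11  11  11  11  11  11  11  11  11  11
  2   0   0   0  11  11  11  22  22  22  22  22  22  22  22  22  22
  3   0   0   8  11  11  19  22  22  30  30  30  30  30  30  30  30
  4   0   0   8  11  11  19  22  22  30  30  30  35  35  35  35  35
  5   0   0   8  11  11  19  22  22  30  30  30  35  35  35  35  35

35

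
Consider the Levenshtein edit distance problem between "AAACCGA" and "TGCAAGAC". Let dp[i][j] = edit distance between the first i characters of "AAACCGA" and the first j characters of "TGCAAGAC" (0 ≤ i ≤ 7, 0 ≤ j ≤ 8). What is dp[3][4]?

   ''  T  G  C  A  A  G  A  C
''  0  1  2  3  4  5  6  7  8
 A  1  1  2  3  3  4  5  6  7
 A  2  2  2  3  3  3  4  5  6
 A  3  3  3  3  3  3  4  4  5
 C  4  4  4  3  4  4  4  5  4
 C  5  5  5  4  4  5  5  5  5
 G  6  6  5  5  5  5  5  6  6
 A  7  7  6  6  5  5  6  5  6

3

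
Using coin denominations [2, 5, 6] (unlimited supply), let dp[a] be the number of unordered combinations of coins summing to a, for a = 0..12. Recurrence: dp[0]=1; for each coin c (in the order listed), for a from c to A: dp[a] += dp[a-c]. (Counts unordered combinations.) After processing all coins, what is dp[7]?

1

after  coin     0     1     2     3     4     5     6     7     8     9    10    11    12
          2     1     0     1     0     1     0     1     0     1     0     1     0     1
          5     1     0     1     0     1     1     1     1     1     1     2     1     2
          6     1     0     1     0     1     1     2     1     2     1     3     2     4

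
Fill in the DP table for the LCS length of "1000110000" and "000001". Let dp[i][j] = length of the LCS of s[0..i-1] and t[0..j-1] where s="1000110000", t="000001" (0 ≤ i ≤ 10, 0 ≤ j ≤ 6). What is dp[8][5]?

   ''  0  0  0  0  0  1
''  0  0  0  0  0  0  0
 1  0  0  0  0  0  0  1
 0  0  1  1  1  1  1  1
 0  0  1  2  2  2  2  2
 0  0  1  2  3  3  3  3
 1  0  1  2  3  3  3  4
 1  0  1  2  3  3  3  4
 0  0  1  2  3  4  4  4
 0  0  1  2  3  4  5  5
 0  0  1  2  3  4  5  5
 0  0  1  2  3  4  5  5

5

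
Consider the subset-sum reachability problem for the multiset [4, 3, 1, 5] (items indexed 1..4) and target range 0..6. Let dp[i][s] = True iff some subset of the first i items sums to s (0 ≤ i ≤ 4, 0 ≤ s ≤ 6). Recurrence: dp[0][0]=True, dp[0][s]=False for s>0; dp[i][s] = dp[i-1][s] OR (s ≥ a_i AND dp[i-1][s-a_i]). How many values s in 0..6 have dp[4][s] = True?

6

i\s   0   1   2   3   4   5   6
  0   T   F   F   F   F   F   F
  1   T   F   F   F   T   F   F
  2   T   F   F   T   T   F   F
  3   T   T   F   T   T   T   F
  4   T   T   F   T   T   T   T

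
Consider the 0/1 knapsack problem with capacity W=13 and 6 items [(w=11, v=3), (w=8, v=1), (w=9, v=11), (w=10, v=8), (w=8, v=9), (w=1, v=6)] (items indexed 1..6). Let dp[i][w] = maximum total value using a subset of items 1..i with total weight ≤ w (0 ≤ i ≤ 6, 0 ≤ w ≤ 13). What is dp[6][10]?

i\w   0   1   2   3   4   5   6   7   8   9  10  11  12  13
  0   0   0   0   0   0   0   0   0   0   0   0   0   0   0
  1   0   0   0   0   0   0   0   0   0   0   0   3   3   3
  2   0   0   0   0   0   0   0   0   1   1   1   3   3   3
  3   0   0   0   0   0   0   0   0   1  11  11  11  11  11
  4   0   0   0   0   0   0   0   0   1  11  11  11  11  11
  5   0   0   0   0   0   0   0   0   9  11  11  11  11  11
  6   0   6   6   6   6   6   6   6   9  15  17  17  17  17

17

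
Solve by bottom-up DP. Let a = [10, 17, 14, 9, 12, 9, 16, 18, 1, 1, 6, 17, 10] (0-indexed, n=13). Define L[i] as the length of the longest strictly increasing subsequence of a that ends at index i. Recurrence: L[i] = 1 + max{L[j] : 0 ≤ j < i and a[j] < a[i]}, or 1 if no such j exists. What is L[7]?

4

   i    0    1    2    3    4    5    6    7    8    9   10   11   12
a[i]   10   17   14    9   12    9   16   18    1    1    6   17   10
L[i]    1    2    2    1    2    1    3    4    1    1    2    4    3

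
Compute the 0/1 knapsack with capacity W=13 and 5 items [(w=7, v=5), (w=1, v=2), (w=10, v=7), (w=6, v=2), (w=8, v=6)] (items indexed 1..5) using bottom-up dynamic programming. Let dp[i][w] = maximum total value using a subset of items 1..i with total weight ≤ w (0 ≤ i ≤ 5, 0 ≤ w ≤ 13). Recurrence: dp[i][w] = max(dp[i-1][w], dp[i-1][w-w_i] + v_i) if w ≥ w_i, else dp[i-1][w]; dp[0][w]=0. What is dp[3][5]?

i\w   0   1   2   3   4   5   6   7   8   9  10  11  12  13
  0   0   0   0   0   0   0   0   0   0   0   0   0   0   0
  1   0   0   0   0   0   0   0   5   5   5   5   5   5   5
  2   0   2   2   2   2   2   2   5   7   7   7   7   7   7
  3   0   2   2   2   2   2   2   5   7   7   7   9   9   9
  4   0   2   2   2   2   2   2   5   7   7   7   9   9   9
  5   0   2   2   2   2   2   2   5   7   8   8   9   9   9

2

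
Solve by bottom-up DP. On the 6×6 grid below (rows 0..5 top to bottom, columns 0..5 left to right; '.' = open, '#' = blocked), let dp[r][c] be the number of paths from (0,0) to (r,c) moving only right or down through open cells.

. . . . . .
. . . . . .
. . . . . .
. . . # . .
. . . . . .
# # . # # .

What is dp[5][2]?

r\c   0   1   2   3   4   5
  0   1   1   1   1   1   1
  1   1   2   3   4   5   6
  2   1   3   6  10  15  21
  3   1   4  10   0  15  36
  4   1   5  15  15  30  66
  5   0   0  15   0   0  66

15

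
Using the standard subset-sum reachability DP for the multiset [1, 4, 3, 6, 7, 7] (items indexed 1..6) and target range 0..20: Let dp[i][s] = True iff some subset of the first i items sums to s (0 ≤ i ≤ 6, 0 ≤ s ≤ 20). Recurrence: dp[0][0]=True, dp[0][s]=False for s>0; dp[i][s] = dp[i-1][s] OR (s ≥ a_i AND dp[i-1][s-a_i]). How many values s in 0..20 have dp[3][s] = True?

i\s   0   1   2   3   4   5   6   7   8   9  10  11  12  13  14  15  16  17  18  19  20
  0   T   F   F   F   F   F   F   F   F   F   F   F   F   F   F   F   F   F   F   F   F
  1   T   T   F   F   F   F   F   F   F   F   F   F   F   F   F   F   F   F   F   F   F
  2   T   T   F   F   T   T   F   F   F   F   F   F   F   F   F   F   F   F   F   F   F
  3   T   T   F   T   T   T   F   T   T   F   F   F   F   F   F   F   F   F   F   F   F
  4   T   T   F   T   T   T   T   T   T   T   T   T   F   T   T   F   F   F   F   F   F
  5   T   T   F   T   T   T   T   T   T   T   T   T   T   T   T   T   T   T   T   F   T
  6   T   T   F   T   T   T   T   T   T   T   T   T   T   T   T   T   T   T   T   T   T

7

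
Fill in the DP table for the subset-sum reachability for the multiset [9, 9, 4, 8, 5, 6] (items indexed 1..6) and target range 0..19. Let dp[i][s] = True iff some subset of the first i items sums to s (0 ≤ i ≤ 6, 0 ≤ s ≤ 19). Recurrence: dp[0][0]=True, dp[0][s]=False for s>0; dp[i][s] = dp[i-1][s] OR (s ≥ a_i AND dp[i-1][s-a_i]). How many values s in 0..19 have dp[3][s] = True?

5

i\s   0   1   2   3   4   5   6   7   8   9  10  11  12  13  14  15  16  17  18  19
  0   T   F   F   F   F   F   F   F   F   F   F   F   F   F   F   F   F   F   F   F
  1   T   F   F   F   F   F   F   F   F   T   F   F   F   F   F   F   F   F   F   F
  2   T   F   F   F   F   F   F   F   F   T   F   F   F   F   F   F   F   F   T   F
  3   T   F   F   F   T   F   F   F   F   T   F   F   F   T   F   F   F   F   T   F
  4   T   F   F   F   T   F   F   F   T   T   F   F   T   T   F   F   F   T   T   F
  5   T   F   F   F   T   T   F   F   T   T   F   F   T   T   T   F   F   T   T   F
  6   T   F   F   F   T   T   T   F   T   T   T   T   T   T   T   T   F   T   T   T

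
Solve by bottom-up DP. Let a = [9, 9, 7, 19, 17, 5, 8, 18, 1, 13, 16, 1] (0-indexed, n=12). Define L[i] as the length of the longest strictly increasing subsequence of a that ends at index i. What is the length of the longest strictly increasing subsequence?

4

   i    0    1    2    3    4    5    6    7    8    9   10   11
a[i]    9    9    7   19   17    5    8   18    1   13   16    1
L[i]    1    1    1    2    2    1    2    3    1    3    4    1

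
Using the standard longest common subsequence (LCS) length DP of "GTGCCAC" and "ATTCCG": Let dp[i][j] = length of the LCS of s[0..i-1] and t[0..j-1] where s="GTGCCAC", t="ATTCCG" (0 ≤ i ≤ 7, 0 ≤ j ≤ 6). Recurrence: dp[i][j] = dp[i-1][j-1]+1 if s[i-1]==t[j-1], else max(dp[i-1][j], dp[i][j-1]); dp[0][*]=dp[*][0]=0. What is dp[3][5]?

   ''  A  T  T  C  C  G
''  0  0  0  0  0  0  0
 G  0  0  0  0  0  0  1
 T  0  0  1  1  1  1  1
 G  0  0  1  1  1  1  2
 C  0  0  1  1  2  2  2
 C  0  0  1  1  2  3  3
 A  0  1  1  1  2  3  3
 C  0  1  1  1  2  3  3

1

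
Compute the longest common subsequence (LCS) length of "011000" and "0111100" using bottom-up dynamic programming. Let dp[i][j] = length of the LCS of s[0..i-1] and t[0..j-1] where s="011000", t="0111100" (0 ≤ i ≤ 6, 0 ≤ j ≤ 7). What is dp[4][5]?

   ''  0  1  1  1  1  0  0
''  0  0  0  0  0  0  0  0
 0  0  1  1  1  1  1  1  1
 1  0  1  2  2  2  2  2  2
 1  0  1  2  3  3  3  3  3
 0  0  1  2  3  3  3  4  4
 0  0  1  2  3  3  3  4  5
 0  0  1  2  3  3  3  4  5

3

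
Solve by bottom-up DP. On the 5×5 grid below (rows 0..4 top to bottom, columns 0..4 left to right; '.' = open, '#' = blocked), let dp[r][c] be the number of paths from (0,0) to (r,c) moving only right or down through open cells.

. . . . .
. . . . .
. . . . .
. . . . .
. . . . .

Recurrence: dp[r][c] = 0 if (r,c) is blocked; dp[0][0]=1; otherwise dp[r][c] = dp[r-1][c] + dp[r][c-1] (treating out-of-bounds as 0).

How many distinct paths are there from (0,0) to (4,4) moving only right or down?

r\c   0   1   2   3   4
  0   1   1   1   1   1
  1   1   2   3   4   5
  2   1   3   6  10  15
  3   1   4  10  20  35
  4   1   5  15  35  70

70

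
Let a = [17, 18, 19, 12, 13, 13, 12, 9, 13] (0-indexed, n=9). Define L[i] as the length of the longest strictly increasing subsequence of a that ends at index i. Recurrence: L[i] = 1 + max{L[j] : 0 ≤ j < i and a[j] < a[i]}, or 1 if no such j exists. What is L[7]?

1

   i    0    1    2    3    4    5    6    7    8
a[i]   17   18   19   12   13   13   12    9   13
L[i]    1    2    3    1    2    2    1    1    2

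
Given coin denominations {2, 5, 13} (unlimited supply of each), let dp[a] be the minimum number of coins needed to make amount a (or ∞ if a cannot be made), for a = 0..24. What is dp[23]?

 a  0  1  2  3  4  5  6  7  8  9 10 11 12 13 14 15 16 17 18 19 20 21 22 23 24
dp  0  -  1  -  2  1  3  2  4  3  2  4  3  1  4  2  5  3  2  4  3  5  4  3  5
(- denotes ∞ / unreachable)

3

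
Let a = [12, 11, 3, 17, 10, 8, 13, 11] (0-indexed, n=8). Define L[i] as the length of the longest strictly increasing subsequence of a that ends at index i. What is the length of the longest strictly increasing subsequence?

3

   i    0    1    2    3    4    5    6    7
a[i]   12   11    3   17   10    8   13   11
L[i]    1    1    1    2    2    2    3    3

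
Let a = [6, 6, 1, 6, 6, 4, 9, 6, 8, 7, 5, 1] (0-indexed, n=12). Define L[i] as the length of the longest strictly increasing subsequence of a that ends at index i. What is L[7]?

   i    0    1    2    3    4    5    6    7    8    9   10   11
a[i]    6    6    1    6    6    4    9    6    8    7    5    1
L[i]    1    1    1    2    2    2    3    3    4    4    3    1

3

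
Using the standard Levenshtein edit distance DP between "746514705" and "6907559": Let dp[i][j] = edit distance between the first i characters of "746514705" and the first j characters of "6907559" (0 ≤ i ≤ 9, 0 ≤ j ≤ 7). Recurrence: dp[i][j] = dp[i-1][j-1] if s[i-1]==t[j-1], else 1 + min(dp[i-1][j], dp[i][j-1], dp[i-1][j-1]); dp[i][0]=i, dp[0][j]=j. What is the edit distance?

7

   ''  6  9  0  7  5  5  9
''  0  1  2  3  4  5  6  7
 7  1  1  2  3  3  4  5  6
 4  2  2  2  3  4  4  5  6
 6  3  2  3  3  4  5  5  6
 5  4  3  3  4  4  4  5  6
 1  5  4  4  4  5  5  5  6
 4  6  5  5  5  5  6  6  6
 7  7  6  6  6  5  6  7  7
 0  8  7  7  6  6  6  7  8
 5  9  8  8  7  7  6  6  7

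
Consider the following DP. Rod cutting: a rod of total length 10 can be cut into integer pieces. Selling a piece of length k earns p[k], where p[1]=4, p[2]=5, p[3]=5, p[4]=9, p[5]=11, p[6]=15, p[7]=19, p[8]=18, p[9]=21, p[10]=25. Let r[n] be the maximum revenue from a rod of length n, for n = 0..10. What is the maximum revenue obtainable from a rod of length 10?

   n    0    1    2    3    4    5    6    7    8    9   10
r[n]    0    4    8   12   16   20   24   28   32   36   40

40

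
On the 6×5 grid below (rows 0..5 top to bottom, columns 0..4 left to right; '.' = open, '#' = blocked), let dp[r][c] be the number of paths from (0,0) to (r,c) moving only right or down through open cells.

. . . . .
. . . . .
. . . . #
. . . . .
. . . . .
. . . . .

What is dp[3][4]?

20

r\c   0   1   2   3   4
  0   1   1   1   1   1
  1   1   2   3   4   5
  2   1   3   6  10   0
  3   1   4  10  20  20
  4   1   5  15  35  55
  5   1   6  21  56 111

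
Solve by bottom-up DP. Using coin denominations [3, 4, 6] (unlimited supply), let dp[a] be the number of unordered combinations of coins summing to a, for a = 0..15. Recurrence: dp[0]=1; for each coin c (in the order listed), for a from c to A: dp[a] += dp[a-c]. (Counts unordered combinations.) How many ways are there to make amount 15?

after  coin     0     1     2     3     4     5     6     7     8     9    10    11    12    13    14    15
          3     1     0     0     1     0     0     1     0     0     1     0     0     1     0     0     1
          4     1     0     0     1     1     0     1     1     1     1     1     1     2     1     1     2
          6     1     0     0     1     1     0     2     1     1     2     2     1     4     2     2     4

4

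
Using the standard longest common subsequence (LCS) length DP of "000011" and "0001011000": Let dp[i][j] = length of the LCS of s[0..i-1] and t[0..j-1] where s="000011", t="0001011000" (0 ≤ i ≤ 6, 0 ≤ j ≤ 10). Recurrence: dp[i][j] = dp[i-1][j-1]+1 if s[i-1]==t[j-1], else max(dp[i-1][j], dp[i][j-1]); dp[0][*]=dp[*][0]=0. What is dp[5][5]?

4

   ''  0  0  0  1  0  1  1  0  0  0
''  0  0  0  0  0  0  0  0  0  0  0
 0  0  1  1  1  1  1  1  1  1  1  1
 0  0  1  2  2  2  2  2  2  2  2  2
 0  0  1  2  3  3  3  3  3  3  3  3
 0  0  1  2  3  3  4  4  4  4  4  4
 1  0  1  2  3  4  4  5  5  5  5  5
 1  0  1  2  3  4  4  5  6  6  6  6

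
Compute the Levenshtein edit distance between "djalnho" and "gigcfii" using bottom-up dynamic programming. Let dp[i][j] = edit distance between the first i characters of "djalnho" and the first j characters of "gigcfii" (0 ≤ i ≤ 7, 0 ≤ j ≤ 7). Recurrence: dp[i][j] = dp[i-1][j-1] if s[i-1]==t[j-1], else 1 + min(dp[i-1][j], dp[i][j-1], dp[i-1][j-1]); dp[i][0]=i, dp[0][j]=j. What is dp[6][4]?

6

   ''  g  i  g  c  f  i  i
''  0  1  2  3  4  5  6  7
 d  1  1  2  3  4  5  6  7
 j  2  2  2  3  4  5  6  7
 a  3  3  3  3  4  5  6  7
 l  4  4  4  4  4  5  6  7
 n  5  5  5  5  5  5  6  7
 h  6  6  6  6  6  6  6  7
 o  7  7  7  7  7  7  7  7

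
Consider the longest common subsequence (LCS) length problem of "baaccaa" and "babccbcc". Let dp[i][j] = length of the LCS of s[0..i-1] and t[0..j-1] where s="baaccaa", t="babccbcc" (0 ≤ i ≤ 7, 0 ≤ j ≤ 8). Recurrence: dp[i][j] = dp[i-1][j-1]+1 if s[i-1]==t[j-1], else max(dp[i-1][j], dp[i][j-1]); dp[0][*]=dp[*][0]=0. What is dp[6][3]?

   ''  b  a  b  c  c  b  c  c
''  0  0  0  0  0  0  0  0  0
 b  0  1  1  1  1  1  1  1  1
 a  0  1  2  2  2  2  2  2  2
 a  0  1  2  2  2  2  2  2  2
 c  0  1  2  2  3  3  3  3  3
 c  0  1  2  2  3  4  4  4  4
 a  0  1  2  2  3  4  4  4  4
 a  0  1  2  2  3  4  4  4  4

2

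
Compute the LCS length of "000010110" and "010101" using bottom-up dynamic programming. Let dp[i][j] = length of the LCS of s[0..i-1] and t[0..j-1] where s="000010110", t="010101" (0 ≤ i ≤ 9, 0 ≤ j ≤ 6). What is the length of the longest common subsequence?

5

   ''  0  1  0  1  0  1
''  0  0  0  0  0  0  0
 0  0  1  1  1  1  1  1
 0  0  1  1  2  2  2  2
 0  0  1  1  2  2  3  3
 0  0  1  1  2  2  3  3
 1  0  1  2  2  3  3  4
 0  0  1  2  3  3  4  4
 1  0  1  2  3  4  4  5
 1  0  1  2  3  4  4  5
 0  0  1  2  3  4  5  5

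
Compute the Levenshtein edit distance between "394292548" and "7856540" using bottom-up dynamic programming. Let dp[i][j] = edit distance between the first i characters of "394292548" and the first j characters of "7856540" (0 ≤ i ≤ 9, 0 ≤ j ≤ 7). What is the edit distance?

7

   ''  7  8  5  6  5  4  0
''  0  1  2  3  4  5  6  7
 3  1  1  2  3  4  5  6  7
 9  2  2  2  3  4  5  6  7
 4  3  3  3  3  4  5  5  6
 2  4  4  4  4  4  5  6  6
 9  5  5  5  5  5  5  6  7
 2  6  6  6  6  6  6  6  7
 5  7  7  7  6  7  6  7  7
 4  8  8  8  7  7  7  6  7
 8  9  9  8  8  8  8  7  7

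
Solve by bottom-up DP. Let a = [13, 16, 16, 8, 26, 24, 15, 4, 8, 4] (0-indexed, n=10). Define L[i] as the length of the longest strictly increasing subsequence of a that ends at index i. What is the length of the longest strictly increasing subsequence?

   i    0    1    2    3    4    5    6    7    8    9
a[i]   13   16   16    8   26   24   15    4    8    4
L[i]    1    2    2    1    3    3    2    1    2    1

3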